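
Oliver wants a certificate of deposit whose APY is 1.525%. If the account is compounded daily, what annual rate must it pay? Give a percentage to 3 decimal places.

(1 + r/365)^365 − 1 = 0.01525, so 1 + r/365 = 1.01525^(1/365).
r/365 = 0.000041, so r = 0.015135 = 1.514%.

1.514%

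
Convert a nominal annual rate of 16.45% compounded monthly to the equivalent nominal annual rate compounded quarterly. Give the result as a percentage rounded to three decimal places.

16.677%

EAR = (1 + 0.1645/12)^12 − 1 = 0.177487.
Solve (1 + r/4)^4 = 1.177487: r/4 = 1.177487^(1/4) − 1 = 0.041691, so r = 0.166765 = 16.677%.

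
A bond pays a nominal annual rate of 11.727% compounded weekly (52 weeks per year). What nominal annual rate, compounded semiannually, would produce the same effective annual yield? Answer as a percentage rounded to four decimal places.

EAR = (1 + 0.11727/52)^52 − 1 = 0.124275.
Solve (1 + r/2)^2 = 1.124275: r/2 = 1.124275^(1/2) − 1 = 0.060318, so r = 0.120636 = 12.0636%.

12.0636%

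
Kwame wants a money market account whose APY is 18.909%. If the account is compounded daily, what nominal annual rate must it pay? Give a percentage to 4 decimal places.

(1 + r/365)^365 − 1 = 0.18909, so 1 + r/365 = 1.18909^(1/365).
r/365 = 0.000475, so r = 0.173229 = 17.3229%.

17.3229%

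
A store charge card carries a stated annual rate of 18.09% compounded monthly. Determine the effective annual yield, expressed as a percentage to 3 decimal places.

19.668%

EAR = (1 + 0.1809/12)^12 − 1.
= 1.196679 − 1 = 19.668%.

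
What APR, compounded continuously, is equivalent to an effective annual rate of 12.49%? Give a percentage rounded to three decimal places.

Continuous: nominal r satisfies e^r − 1 = 0.1249.
r = ln(1 + 0.1249) = ln(1.1249) = 0.117694 = 11.769%.

11.769%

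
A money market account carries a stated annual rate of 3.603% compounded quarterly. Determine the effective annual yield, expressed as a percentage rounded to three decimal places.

EAR = (1 + 0.03603/4)^4 − 1.
= 1.036520 − 1 = 3.652%.

3.652%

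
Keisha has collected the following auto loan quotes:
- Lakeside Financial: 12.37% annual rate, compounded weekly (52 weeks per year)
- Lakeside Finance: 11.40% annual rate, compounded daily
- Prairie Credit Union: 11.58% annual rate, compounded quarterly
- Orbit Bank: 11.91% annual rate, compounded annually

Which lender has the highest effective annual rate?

Lakeside Financial: (1 + 0.1237/52)^52 − 1 = 13.151%
Lakeside Finance: (1 + 0.1140/365)^365 − 1 = 12.073%
Prairie Credit Union: (1 + 0.1158/4)^4 − 1 = 12.093%
Orbit Bank: compounded annually, EAR = 11.910%
The highest effective annual rate is Lakeside Financial at 13.151%.

Lakeside Financial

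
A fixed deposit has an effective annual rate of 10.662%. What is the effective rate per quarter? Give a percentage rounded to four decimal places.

The per-quarter rate i satisfies (1 + i)^4 = 1 + 0.10662.
i = 1.10662^(1/4) − 1 = 0.0256510 = 2.5651%.

2.5651%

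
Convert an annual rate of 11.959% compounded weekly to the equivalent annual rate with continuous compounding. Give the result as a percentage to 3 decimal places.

EAR = (1 + 0.11959/52)^52 − 1 = 0.126880.
Equivalent continuous rate: r = ln(1 + 0.126880) = 0.119453 = 11.945%.

11.945%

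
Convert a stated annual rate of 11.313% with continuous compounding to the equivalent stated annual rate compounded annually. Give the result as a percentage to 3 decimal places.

EAR under continuous compounding: e^0.11313 − 1 = 0.119777.
Compounded annually, the equivalent nominal rate is the EAR itself: 11.978%.

11.978%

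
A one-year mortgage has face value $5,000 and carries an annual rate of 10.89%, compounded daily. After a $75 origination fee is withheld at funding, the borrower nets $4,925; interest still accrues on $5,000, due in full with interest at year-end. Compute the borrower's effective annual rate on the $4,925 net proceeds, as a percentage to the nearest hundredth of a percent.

Amount owed after one year: 5,000 × (1 + 0.1089/365)^365 = 5,000 × 1.115033 = $5,575.16.
Effective rate on net proceeds: 5,575.16 / 4,925 − 1 = 0.132013 = 13.20%.

13.20%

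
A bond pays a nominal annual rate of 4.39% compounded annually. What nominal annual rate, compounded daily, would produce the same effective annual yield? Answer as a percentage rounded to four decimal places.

Compounded annually, EAR = nominal = 0.043900.
Solve (1 + r/365)^365 = 1.043900: r/365 = 1.043900^(1/365) − 1 = 0.000118, so r = 0.042966 = 4.2966%.

4.2966%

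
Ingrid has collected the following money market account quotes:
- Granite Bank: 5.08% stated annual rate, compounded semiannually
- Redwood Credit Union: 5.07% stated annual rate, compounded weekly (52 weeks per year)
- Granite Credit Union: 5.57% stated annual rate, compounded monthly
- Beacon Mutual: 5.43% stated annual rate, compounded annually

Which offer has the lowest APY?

Granite Bank

Granite Bank: (1 + 0.0508/2)^2 − 1 = 5.145%
Redwood Credit Union: (1 + 0.0507/52)^52 − 1 = 5.198%
Granite Credit Union: (1 + 0.0557/12)^12 − 1 = 5.714%
Beacon Mutual: compounded annually, EAR = 5.430%
The lowest effective annual rate is Granite Bank at 5.145%.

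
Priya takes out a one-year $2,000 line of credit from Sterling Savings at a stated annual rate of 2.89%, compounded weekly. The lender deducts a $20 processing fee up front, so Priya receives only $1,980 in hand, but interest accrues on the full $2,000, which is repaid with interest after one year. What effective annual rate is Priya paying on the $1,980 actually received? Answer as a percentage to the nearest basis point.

Amount owed after one year: 2,000 × (1 + 0.0289/52)^52 = 2,000 × 1.029313 = $2,058.63.
Effective rate on net proceeds: 2,058.63 / 1,980 − 1 = 0.039710 = 3.97%.

3.97%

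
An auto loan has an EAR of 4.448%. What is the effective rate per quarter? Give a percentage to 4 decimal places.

The per-quarter rate i satisfies (1 + i)^4 = 1 + 0.04448.
i = 1.04448^(1/4) − 1 = 0.0109392 = 1.0939%.

1.0939%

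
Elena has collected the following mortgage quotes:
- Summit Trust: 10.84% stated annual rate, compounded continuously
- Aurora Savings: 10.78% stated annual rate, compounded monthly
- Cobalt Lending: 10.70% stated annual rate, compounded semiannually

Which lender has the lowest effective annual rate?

Cobalt Lending

Summit Trust: e^0.1084 − 1 = 11.449%
Aurora Savings: (1 + 0.1078/12)^12 − 1 = 11.329%
Cobalt Lending: (1 + 0.1070/2)^2 − 1 = 10.986%
The lowest effective annual rate is Cobalt Lending at 10.986%.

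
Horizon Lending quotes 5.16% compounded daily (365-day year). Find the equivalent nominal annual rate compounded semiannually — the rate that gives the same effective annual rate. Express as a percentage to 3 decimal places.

5.227%

EAR = (1 + 0.0516/365)^365 − 1 = 0.052951.
Solve (1 + r/2)^2 = 1.052951: r/2 = 1.052951^(1/2) − 1 = 0.026134, so r = 0.052268 = 5.227%.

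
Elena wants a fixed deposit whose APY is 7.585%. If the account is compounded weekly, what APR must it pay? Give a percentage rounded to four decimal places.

(1 + r/52)^52 − 1 = 0.07585, so 1 + r/52 = 1.07585^(1/52).
r/52 = 0.001407, so r = 0.073162 = 7.3162%.

7.3162%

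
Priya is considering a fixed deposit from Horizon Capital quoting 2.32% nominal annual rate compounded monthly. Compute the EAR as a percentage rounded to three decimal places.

2.345%

EAR = (1 + 0.0232/12)^12 − 1.
= (1 + 0.001933)^12 − 1 = 1.023448 − 1 = 2.345%.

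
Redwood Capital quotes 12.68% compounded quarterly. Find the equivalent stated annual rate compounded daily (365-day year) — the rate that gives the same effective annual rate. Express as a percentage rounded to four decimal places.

EAR = (1 + 0.1268/4)^4 − 1 = 0.132958.
Solve (1 + r/365)^365 = 1.132958: r/365 = 1.132958^(1/365) − 1 = 0.000342, so r = 0.124853 = 12.4853%.

12.4853%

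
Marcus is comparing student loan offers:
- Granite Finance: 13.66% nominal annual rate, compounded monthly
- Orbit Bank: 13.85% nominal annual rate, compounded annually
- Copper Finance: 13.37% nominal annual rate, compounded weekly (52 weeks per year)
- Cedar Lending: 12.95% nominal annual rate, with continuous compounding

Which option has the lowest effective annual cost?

Cedar Lending

Granite Finance: (1 + 0.1366/12)^12 − 1 = 14.549%
Orbit Bank: compounded annually, EAR = 13.850%
Copper Finance: (1 + 0.1337/52)^52 − 1 = 14.285%
Cedar Lending: e^0.1295 − 1 = 13.826%
The lowest effective annual rate is Cedar Lending at 13.826%.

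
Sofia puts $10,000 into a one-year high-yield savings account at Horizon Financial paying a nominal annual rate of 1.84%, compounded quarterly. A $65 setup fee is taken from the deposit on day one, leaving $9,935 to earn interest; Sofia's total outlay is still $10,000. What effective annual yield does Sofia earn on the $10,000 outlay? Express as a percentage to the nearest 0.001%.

1.191%

Value after one year: 9,935 × (1 + 0.0184/4)^4 = 9,935 × 1.018527 = $10,119.07.
Effective yield on the $10,000 outlay: 10,119.07 / 10,000 − 1 = 0.011907 = 1.191%.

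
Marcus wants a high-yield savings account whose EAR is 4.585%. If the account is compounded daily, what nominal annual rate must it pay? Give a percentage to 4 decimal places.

(1 + r/365)^365 − 1 = 0.04585, so 1 + r/365 = 1.04585^(1/365).
r/365 = 0.000123, so r = 0.044833 = 4.4833%.

4.4833%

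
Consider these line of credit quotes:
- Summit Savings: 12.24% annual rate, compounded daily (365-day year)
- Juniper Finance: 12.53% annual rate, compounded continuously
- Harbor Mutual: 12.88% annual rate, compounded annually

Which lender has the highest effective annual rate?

Juniper Finance

Summit Savings: (1 + 0.1224/365)^365 − 1 = 13.018%
Juniper Finance: e^0.1253 − 1 = 13.349%
Harbor Mutual: compounded annually, EAR = 12.880%
The highest effective annual rate is Juniper Finance at 13.349%.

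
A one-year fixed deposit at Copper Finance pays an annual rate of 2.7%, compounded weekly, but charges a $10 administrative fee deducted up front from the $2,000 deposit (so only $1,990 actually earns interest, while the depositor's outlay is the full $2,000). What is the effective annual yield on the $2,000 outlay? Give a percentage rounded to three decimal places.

Value after one year: 1,990 × (1 + 0.027/52)^52 = 1,990 × 1.027361 = $2,044.45.
Effective yield on the $2,000 outlay: 2,044.45 / 2,000 − 1 = 0.022224 = 2.222%.

2.222%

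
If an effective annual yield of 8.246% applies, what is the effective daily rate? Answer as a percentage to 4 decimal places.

The per-day rate i satisfies (1 + i)^365 = 1 + 0.08246.
i = 1.08246^(1/365) − 1 = 0.0002171 = 0.0217%.

0.0217%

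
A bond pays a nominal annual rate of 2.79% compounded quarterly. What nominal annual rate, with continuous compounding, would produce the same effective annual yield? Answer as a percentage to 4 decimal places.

EAR = (1 + 0.0279/4)^4 − 1 = 0.028193.
Equivalent continuous rate: r = ln(1 + 0.028193) = 0.027803 = 2.7803%.

2.7803%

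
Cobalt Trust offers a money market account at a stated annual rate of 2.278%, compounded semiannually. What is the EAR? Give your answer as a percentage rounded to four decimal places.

2.2910%

EAR = (1 + 0.02278/2)^2 − 1.
= 1.022910 − 1 = 2.2910%.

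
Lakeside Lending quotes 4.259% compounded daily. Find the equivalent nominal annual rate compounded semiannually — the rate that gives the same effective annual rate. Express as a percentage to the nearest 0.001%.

4.304%

EAR = (1 + 0.04259/365)^365 − 1 = 0.043507.
Solve (1 + r/2)^2 = 1.043507: r/2 = 1.043507^(1/2) − 1 = 0.021522, so r = 0.043044 = 4.304%.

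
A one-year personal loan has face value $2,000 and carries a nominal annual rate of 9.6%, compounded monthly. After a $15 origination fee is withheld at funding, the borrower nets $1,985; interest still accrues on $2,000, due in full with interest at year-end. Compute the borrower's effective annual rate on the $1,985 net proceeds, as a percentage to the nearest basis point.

Amount owed after one year: 2,000 × (1 + 0.096/12)^12 = 2,000 × 1.100339 = $2,200.68.
Effective rate on net proceeds: 2,200.68 / 1,985 − 1 = 0.108654 = 10.87%.

10.87%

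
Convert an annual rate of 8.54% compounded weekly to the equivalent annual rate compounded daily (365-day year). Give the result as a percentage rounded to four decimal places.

EAR = (1 + 0.0854/52)^52 − 1 = 0.089076.
Solve (1 + r/365)^365 = 1.089076: r/365 = 1.089076^(1/365) − 1 = 0.000234, so r = 0.085340 = 8.5340%.

8.5340%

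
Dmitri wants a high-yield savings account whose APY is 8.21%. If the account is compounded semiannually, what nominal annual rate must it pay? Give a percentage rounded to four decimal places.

8.0481%

(1 + r/2)^2 − 1 = 0.0821, so 1 + r/2 = 1.0821^(1/2).
r/2 = 0.040240, so r = 0.080481 = 8.0481%.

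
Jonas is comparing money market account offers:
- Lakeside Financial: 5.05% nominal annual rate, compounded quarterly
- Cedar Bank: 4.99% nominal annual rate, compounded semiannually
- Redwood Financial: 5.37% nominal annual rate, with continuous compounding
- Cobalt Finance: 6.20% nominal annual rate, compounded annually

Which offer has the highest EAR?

Cobalt Finance

Lakeside Financial: (1 + 0.0505/4)^4 − 1 = 5.146%
Cedar Bank: (1 + 0.0499/2)^2 − 1 = 5.052%
Redwood Financial: e^0.0537 − 1 = 5.517%
Cobalt Finance: compounded annually, EAR = 6.200%
The highest effective annual rate is Cobalt Finance at 6.200%.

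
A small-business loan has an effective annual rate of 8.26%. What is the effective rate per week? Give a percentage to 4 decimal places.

0.1527%

The per-week rate i satisfies (1 + i)^52 = 1 + 0.0826.
i = 1.0826^(1/52) − 1 = 0.0015274 = 0.1527%.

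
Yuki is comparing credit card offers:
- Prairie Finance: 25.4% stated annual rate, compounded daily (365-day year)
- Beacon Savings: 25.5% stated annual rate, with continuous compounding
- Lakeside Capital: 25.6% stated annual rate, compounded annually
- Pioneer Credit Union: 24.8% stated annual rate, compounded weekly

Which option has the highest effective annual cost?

Beacon Savings

Prairie Finance: (1 + 0.254/365)^365 − 1 = 28.906%
Beacon Savings: e^0.255 − 1 = 29.046%
Lakeside Capital: compounded annually, EAR = 25.600%
Pioneer Credit Union: (1 + 0.248/52)^52 − 1 = 28.070%
The highest effective annual rate is Beacon Savings at 29.046%.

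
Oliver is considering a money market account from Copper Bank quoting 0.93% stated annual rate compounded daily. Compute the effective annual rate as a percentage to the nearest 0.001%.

0.934%

EAR = (1 + 0.0093/365)^365 − 1.
= (1 + 0.000025)^365 − 1 = 1.009343 − 1 = 0.934%.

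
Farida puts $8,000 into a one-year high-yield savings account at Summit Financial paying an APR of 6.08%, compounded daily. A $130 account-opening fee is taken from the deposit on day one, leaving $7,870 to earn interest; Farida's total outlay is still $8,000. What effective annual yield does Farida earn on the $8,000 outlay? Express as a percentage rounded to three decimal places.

Value after one year: 7,870 × (1 + 0.0608/365)^365 = 7,870 × 1.062681 = $8,363.30.
Effective yield on the $8,000 outlay: 8,363.30 / 8,000 − 1 = 0.045412 = 4.541%.

4.541%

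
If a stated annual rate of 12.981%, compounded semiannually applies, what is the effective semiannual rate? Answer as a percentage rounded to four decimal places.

With a nominal annual rate compounded semiannually, the periodic rate is the nominal rate divided by 2.
i = 0.12981 / 2 = 0.0649050 = 6.4905%.

6.4905%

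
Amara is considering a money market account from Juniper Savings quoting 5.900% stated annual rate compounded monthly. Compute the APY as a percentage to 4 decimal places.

EAR = (1 + 0.05900/12)^12 − 1.
= (1 + 0.004917)^12 − 1 = 1.060622 − 1 = 6.0622%.

6.0622%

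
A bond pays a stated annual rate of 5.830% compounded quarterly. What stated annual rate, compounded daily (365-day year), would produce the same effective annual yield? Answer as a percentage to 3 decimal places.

5.788%

EAR = (1 + 0.05830/4)^4 − 1 = 0.059587.
Solve (1 + r/365)^365 = 1.059587: r/365 = 1.059587^(1/365) − 1 = 0.000159, so r = 0.057884 = 5.788%.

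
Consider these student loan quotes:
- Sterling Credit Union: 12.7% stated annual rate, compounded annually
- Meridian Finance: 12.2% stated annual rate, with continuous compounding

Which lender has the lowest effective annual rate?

Sterling Credit Union

Sterling Credit Union: compounded annually, EAR = 12.700%
Meridian Finance: e^0.122 − 1 = 12.975%
The lowest effective annual rate is Sterling Credit Union at 12.700%.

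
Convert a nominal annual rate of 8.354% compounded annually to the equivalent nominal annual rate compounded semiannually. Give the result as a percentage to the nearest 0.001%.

8.186%

Compounded annually, EAR = nominal = 0.083540.
Solve (1 + r/2)^2 = 1.083540: r/2 = 1.083540^(1/2) − 1 = 0.040932, so r = 0.081865 = 8.186%.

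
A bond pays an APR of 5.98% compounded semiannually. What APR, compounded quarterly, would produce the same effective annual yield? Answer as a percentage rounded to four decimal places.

5.9360%

EAR = (1 + 0.0598/2)^2 − 1 = 0.060694.
Solve (1 + r/4)^4 = 1.060694: r/4 = 1.060694^(1/4) − 1 = 0.014840, so r = 0.059360 = 5.9360%.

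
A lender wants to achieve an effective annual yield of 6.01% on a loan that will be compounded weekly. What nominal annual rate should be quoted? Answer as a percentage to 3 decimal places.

5.840%

(1 + r/52)^52 − 1 = 0.0601, so 1 + r/52 = 1.0601^(1/52).
r/52 = 0.001123, so r = 0.058396 = 5.840%.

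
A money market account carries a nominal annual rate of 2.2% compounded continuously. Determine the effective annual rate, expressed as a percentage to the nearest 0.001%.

2.224%

With continuous compounding, EAR = e^0.022 − 1.
e^0.022 = 1.022244, so EAR = 0.022244 = 2.224%.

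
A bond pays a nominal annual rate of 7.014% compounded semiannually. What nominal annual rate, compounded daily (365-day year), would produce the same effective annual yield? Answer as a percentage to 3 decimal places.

EAR = (1 + 0.07014/2)^2 − 1 = 0.071370.
Solve (1 + r/365)^365 = 1.071370: r/365 = 1.071370^(1/365) − 1 = 0.000189, so r = 0.068945 = 6.894%.

6.894%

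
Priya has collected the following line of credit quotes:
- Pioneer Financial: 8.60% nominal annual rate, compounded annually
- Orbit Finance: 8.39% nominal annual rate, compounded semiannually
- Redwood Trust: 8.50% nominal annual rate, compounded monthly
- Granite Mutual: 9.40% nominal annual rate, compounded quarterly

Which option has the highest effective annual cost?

Granite Mutual

Pioneer Financial: compounded annually, EAR = 8.600%
Orbit Finance: (1 + 0.0839/2)^2 − 1 = 8.566%
Redwood Trust: (1 + 0.0850/12)^12 − 1 = 8.839%
Granite Mutual: (1 + 0.0940/4)^4 − 1 = 9.737%
The highest effective annual rate is Granite Mutual at 9.737%.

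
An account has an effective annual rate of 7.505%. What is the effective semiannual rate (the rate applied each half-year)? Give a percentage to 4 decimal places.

3.6846%

The per-half-year rate i satisfies (1 + i)^2 = 1 + 0.07505.
i = 1.07505^(1/2) − 1 = 0.0368462 = 3.6846%.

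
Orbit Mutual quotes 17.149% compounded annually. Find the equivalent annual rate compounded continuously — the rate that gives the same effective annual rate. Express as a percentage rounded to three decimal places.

15.828%

Compounded annually, EAR = nominal = 0.171490.
Equivalent continuous rate: r = ln(1 + 0.171490) = 0.158276 = 15.828%.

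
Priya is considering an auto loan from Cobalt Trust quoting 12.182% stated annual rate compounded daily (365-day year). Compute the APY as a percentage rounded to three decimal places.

EAR = (1 + 0.12182/365)^365 − 1.
= (1 + 0.000334)^365 − 1 = 1.129528 − 1 = 12.953%.

12.953%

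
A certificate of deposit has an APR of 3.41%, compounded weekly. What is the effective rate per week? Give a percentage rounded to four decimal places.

With a nominal annual rate compounded weekly, the periodic rate is the nominal rate divided by 52.
i = 0.0341 / 52 = 0.0006558 = 0.0656%.

0.0656%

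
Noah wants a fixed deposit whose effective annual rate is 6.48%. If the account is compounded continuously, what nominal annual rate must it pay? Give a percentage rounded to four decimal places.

6.2787%

Continuous: nominal r satisfies e^r − 1 = 0.0648.
r = ln(1 + 0.0648) = ln(1.0648) = 0.062787 = 6.2787%.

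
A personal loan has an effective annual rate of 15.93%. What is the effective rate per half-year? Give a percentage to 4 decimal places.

7.6708%

The per-half-year rate i satisfies (1 + i)^2 = 1 + 0.1593.
i = 1.1593^(1/2) − 1 = 0.0767079 = 7.6708%.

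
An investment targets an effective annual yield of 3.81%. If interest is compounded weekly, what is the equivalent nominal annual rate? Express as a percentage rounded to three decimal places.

(1 + r/52)^52 − 1 = 0.0381, so 1 + r/52 = 1.0381^(1/52).
r/52 = 0.000719, so r = 0.037406 = 3.741%.

3.741%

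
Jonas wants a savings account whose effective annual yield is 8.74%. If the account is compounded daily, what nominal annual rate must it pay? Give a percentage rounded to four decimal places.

(1 + r/365)^365 − 1 = 0.0874, so 1 + r/365 = 1.0874^(1/365).
r/365 = 0.000230, so r = 0.083799 = 8.3799%.

8.3799%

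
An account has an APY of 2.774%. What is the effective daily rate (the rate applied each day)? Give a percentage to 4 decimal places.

The per-day rate i satisfies (1 + i)^365 = 1 + 0.02774.
i = 1.02774^(1/365) − 1 = 0.0000750 = 0.0075%.

0.0075%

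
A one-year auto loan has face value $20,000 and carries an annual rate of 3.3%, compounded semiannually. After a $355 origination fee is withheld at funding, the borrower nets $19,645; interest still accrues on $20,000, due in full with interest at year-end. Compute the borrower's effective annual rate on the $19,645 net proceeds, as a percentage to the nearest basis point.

Amount owed after one year: 20,000 × (1 + 0.033/2)^2 = 20,000 × 1.033272 = $20,665.44.
Effective rate on net proceeds: 20,665.44 / 19,645 − 1 = 0.051944 = 5.19%.

5.19%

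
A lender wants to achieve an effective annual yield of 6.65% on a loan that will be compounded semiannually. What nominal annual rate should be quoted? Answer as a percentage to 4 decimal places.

(1 + r/2)^2 − 1 = 0.0665, so 1 + r/2 = 1.0665^(1/2).
r/2 = 0.032715, so r = 0.065430 = 6.5430%.

6.5430%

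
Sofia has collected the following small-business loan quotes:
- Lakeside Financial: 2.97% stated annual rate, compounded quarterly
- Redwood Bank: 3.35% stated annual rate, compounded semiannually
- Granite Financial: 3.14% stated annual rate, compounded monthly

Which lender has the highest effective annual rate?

Redwood Bank

Lakeside Financial: (1 + 0.0297/4)^4 − 1 = 3.003%
Redwood Bank: (1 + 0.0335/2)^2 − 1 = 3.378%
Granite Financial: (1 + 0.0314/12)^12 − 1 = 3.186%
The highest effective annual rate is Redwood Bank at 3.378%.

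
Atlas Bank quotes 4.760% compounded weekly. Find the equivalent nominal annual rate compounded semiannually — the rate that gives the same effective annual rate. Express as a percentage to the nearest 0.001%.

4.815%

EAR = (1 + 0.04760/52)^52 − 1 = 0.048728.
Solve (1 + r/2)^2 = 1.048728: r/2 = 1.048728^(1/2) − 1 = 0.024074, so r = 0.048149 = 4.815%.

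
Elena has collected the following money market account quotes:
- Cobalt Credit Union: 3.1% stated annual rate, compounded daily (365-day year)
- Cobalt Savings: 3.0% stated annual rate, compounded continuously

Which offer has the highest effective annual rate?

Cobalt Credit Union

Cobalt Credit Union: (1 + 0.031/365)^365 − 1 = 3.148%
Cobalt Savings: e^0.030 − 1 = 3.045%
The highest effective annual rate is Cobalt Credit Union at 3.148%.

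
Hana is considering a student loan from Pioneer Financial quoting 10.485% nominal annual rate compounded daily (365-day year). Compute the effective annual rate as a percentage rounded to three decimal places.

EAR = (1 + 0.10485/365)^365 − 1.
= 1.110527 − 1 = 11.053%.

11.053%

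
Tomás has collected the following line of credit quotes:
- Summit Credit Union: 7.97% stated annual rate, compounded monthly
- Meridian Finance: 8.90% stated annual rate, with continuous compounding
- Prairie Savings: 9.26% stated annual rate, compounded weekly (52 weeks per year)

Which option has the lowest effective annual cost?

Summit Credit Union

Summit Credit Union: (1 + 0.0797/12)^12 − 1 = 8.268%
Meridian Finance: e^0.0890 − 1 = 9.308%
Prairie Savings: (1 + 0.0926/52)^52 − 1 = 9.693%
The lowest effective annual rate is Summit Credit Union at 8.268%.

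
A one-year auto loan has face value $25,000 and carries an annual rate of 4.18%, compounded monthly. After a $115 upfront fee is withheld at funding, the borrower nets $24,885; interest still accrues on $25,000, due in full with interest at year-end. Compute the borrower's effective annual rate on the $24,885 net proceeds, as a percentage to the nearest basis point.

Amount owed after one year: 25,000 × (1 + 0.0418/12)^12 = 25,000 × 1.042610 = $26,065.25.
Effective rate on net proceeds: 26,065.25 / 24,885 − 1 = 0.047428 = 4.74%.

4.74%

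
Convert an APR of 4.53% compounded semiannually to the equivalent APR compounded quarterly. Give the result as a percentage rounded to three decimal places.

EAR = (1 + 0.0453/2)^2 − 1 = 0.045813.
Solve (1 + r/4)^4 = 1.045813: r/4 = 1.045813^(1/4) − 1 = 0.011262, so r = 0.045046 = 4.505%.

4.505%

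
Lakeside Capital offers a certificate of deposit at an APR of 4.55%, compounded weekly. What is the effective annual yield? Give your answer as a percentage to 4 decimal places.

4.6530%

EAR = (1 + 0.0455/52)^52 − 1.
= (1 + 0.000875)^52 − 1 = 1.046530 − 1 = 4.6530%.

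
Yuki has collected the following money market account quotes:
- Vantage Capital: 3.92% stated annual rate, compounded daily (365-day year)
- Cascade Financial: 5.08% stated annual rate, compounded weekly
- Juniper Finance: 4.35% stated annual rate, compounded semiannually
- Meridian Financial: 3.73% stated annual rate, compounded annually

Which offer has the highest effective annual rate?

Cascade Financial

Vantage Capital: (1 + 0.0392/365)^365 − 1 = 3.998%
Cascade Financial: (1 + 0.0508/52)^52 − 1 = 5.209%
Juniper Finance: (1 + 0.0435/2)^2 − 1 = 4.397%
Meridian Financial: compounded annually, EAR = 3.730%
The highest effective annual rate is Cascade Financial at 5.209%.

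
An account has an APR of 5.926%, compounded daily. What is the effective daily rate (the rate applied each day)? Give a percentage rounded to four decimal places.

With a nominal annual rate compounded daily, the periodic rate is the nominal rate divided by 365.
i = 0.05926 / 365 = 0.0001624 = 0.0162%.

0.0162%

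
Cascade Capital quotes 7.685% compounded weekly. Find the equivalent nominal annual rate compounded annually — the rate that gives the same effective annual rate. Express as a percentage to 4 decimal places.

7.9819%

EAR = (1 + 0.07685/52)^52 − 1 = 0.079819.
Compounded annually, the equivalent nominal rate is the EAR itself: 7.9819%.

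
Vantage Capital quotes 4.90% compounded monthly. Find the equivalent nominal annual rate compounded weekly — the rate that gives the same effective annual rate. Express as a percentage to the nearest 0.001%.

EAR = (1 + 0.0490/12)^12 − 1 = 0.050116.
Solve (1 + r/52)^52 = 1.050116: r/52 = 1.050116^(1/52) − 1 = 0.000941, so r = 0.048923 = 4.892%.

4.892%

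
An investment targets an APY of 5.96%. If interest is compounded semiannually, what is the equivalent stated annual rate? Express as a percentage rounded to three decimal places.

5.874%

(1 + r/2)^2 − 1 = 0.0596, so 1 + r/2 = 1.0596^(1/2).
r/2 = 0.029369, so r = 0.058737 = 5.874%.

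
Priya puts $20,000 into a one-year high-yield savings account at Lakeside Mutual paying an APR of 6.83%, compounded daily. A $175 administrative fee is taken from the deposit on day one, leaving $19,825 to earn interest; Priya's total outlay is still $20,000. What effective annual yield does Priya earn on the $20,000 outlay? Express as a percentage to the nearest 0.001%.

6.131%

Value after one year: 19,825 × (1 + 0.0683/365)^365 = 19,825 × 1.070680 = $21,226.22.
Effective yield on the $20,000 outlay: 21,226.22 / 20,000 − 1 = 0.061311 = 6.131%.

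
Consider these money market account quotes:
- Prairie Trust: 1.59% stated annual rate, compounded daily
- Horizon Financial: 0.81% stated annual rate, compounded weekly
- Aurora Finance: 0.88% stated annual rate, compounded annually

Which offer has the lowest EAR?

Prairie Trust: (1 + 0.0159/365)^365 − 1 = 1.603%
Horizon Financial: (1 + 0.0081/52)^52 − 1 = 0.813%
Aurora Finance: compounded annually, EAR = 0.880%
The lowest effective annual rate is Horizon Financial at 0.813%.

Horizon Financial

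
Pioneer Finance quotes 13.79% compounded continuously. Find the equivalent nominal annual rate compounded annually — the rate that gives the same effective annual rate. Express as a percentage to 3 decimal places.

14.786%

EAR under continuous compounding: e^0.1379 − 1 = 0.147861.
Compounded annually, the equivalent nominal rate is the EAR itself: 14.786%.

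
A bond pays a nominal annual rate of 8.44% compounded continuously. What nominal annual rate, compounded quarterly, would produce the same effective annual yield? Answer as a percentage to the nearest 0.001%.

EAR under continuous compounding: e^0.0844 − 1 = 0.088064.
Solve (1 + r/4)^4 = 1.088064: r/4 = 1.088064^(1/4) − 1 = 0.021324, so r = 0.085297 = 8.530%.

8.530%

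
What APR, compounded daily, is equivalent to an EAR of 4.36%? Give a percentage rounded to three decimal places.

(1 + r/365)^365 − 1 = 0.0436, so 1 + r/365 = 1.0436^(1/365).
r/365 = 0.000117, so r = 0.042679 = 4.268%.

4.268%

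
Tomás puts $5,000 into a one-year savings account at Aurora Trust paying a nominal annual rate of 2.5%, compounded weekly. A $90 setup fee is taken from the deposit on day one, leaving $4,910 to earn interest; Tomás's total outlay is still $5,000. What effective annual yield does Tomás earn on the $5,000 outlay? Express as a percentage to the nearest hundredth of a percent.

0.69%

Value after one year: 4,910 × (1 + 0.025/52)^52 = 4,910 × 1.025309 = $5,034.27.
Effective yield on the $5,000 outlay: 5,034.27 / 5,000 − 1 = 0.006853 = 0.69%.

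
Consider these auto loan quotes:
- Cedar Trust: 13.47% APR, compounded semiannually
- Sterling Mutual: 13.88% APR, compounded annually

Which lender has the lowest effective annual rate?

Sterling Mutual

Cedar Trust: (1 + 0.1347/2)^2 − 1 = 13.924%
Sterling Mutual: compounded annually, EAR = 13.880%
The lowest effective annual rate is Sterling Mutual at 13.880%.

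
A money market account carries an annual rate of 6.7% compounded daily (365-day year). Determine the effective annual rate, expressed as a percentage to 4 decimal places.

EAR = (1 + 0.067/365)^365 − 1.
= 1.069289 − 1 = 6.9289%.

6.9289%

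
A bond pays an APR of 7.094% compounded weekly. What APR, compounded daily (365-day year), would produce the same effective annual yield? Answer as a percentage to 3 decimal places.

7.090%

EAR = (1 + 0.07094/52)^52 − 1 = 0.073465.
Solve (1 + r/365)^365 = 1.073465: r/365 = 1.073465^(1/365) − 1 = 0.000194, so r = 0.070899 = 7.090%.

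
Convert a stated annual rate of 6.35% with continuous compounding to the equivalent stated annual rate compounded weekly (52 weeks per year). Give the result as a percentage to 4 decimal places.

EAR under continuous compounding: e^0.0635 − 1 = 0.065559.
Solve (1 + r/52)^52 = 1.065559: r/52 = 1.065559^(1/52) − 1 = 0.001222, so r = 0.063539 = 6.3539%.

6.3539%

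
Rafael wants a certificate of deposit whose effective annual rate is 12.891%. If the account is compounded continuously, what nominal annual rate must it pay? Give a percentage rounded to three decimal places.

Continuous: nominal r satisfies e^r − 1 = 0.12891.
r = ln(1 + 0.12891) = ln(1.12891) = 0.121253 = 12.125%.

12.125%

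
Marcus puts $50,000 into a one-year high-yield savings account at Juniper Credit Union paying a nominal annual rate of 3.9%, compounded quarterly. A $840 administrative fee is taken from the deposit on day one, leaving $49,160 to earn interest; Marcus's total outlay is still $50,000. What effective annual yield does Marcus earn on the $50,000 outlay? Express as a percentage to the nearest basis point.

Value after one year: 49,160 × (1 + 0.039/4)^4 = 49,160 × 1.039574 = $51,105.46.
Effective yield on the $50,000 outlay: 51,105.46 / 50,000 − 1 = 0.022109 = 2.21%.

2.21%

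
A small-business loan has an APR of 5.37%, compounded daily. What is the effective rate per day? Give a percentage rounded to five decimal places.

0.01471%

With a nominal annual rate compounded daily, the periodic rate is the nominal rate divided by 365.
i = 0.0537 / 365 = 0.0001471 = 0.01471%.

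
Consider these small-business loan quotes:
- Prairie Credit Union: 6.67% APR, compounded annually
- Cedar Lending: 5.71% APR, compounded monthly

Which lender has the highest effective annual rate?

Prairie Credit Union

Prairie Credit Union: compounded annually, EAR = 6.670%
Cedar Lending: (1 + 0.0571/12)^12 − 1 = 5.862%
The highest effective annual rate is Prairie Credit Union at 6.670%.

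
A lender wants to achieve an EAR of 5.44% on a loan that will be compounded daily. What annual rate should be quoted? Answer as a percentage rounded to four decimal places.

(1 + r/365)^365 − 1 = 0.0544, so 1 + r/365 = 1.0544^(1/365).
r/365 = 0.000145, so r = 0.052976 = 5.2976%.

5.2976%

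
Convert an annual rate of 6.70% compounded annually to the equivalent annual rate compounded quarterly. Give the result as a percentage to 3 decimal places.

Compounded annually, EAR = nominal = 0.067000.
Solve (1 + r/4)^4 = 1.067000: r/4 = 1.067000^(1/4) − 1 = 0.016345, so r = 0.065380 = 6.538%.

6.538%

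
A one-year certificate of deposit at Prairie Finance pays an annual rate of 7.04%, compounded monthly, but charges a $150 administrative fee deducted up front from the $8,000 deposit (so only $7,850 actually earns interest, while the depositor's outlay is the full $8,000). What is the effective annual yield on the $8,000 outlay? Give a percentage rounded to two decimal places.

5.26%

Value after one year: 7,850 × (1 + 0.0704/12)^12 = 7,850 × 1.072717 = $8,420.83.
Effective yield on the $8,000 outlay: 8,420.83 / 8,000 − 1 = 0.052603 = 5.26%.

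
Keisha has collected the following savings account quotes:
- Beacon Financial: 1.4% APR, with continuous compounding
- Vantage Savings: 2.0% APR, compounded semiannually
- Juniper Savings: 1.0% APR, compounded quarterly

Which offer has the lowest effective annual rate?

Juniper Savings

Beacon Financial: e^0.014 − 1 = 1.410%
Vantage Savings: (1 + 0.020/2)^2 − 1 = 2.010%
Juniper Savings: (1 + 0.010/4)^4 − 1 = 1.004%
The lowest effective annual rate is Juniper Savings at 1.004%.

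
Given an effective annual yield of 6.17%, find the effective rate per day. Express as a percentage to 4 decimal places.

0.0164%

The per-day rate i satisfies (1 + i)^365 = 1 + 0.0617.
i = 1.0617^(1/365) − 1 = 0.0001640 = 0.0164%.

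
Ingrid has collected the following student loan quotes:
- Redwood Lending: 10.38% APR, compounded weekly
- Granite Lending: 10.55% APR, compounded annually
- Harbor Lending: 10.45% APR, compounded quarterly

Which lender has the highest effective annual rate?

Redwood Lending

Redwood Lending: (1 + 0.1038/52)^52 − 1 = 10.926%
Granite Lending: compounded annually, EAR = 10.550%
Harbor Lending: (1 + 0.1045/4)^4 − 1 = 10.867%
The highest effective annual rate is Redwood Lending at 10.926%.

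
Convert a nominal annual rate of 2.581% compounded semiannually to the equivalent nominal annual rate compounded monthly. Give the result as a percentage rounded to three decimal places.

EAR = (1 + 0.02581/2)^2 − 1 = 0.025977.
Solve (1 + r/12)^12 = 1.025977: r/12 = 1.025977^(1/12) − 1 = 0.002139, so r = 0.025672 = 2.567%.

2.567%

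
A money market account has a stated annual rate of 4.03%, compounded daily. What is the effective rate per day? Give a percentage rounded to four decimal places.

0.0110%

With a nominal annual rate compounded daily, the periodic rate is the nominal rate divided by 365.
i = 0.0403 / 365 = 0.0001104 = 0.0110%.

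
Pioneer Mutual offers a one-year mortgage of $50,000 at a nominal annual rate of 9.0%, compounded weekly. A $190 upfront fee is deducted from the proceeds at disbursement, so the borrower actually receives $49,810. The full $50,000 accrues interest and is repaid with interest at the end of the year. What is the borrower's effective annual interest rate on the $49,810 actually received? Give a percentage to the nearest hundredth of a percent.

Amount owed after one year: 50,000 × (1 + 0.090/52)^52 = 50,000 × 1.094089 = $54,704.46.
Effective rate on net proceeds: 54,704.46 / 49,810 − 1 = 0.098263 = 9.83%.

9.83%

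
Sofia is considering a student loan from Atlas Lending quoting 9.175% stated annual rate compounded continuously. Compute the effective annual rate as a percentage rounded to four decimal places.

With continuous compounding, EAR = e^0.09175 − 1.
e^0.09175 = 1.096091, so EAR = 0.096091 = 9.6091%.

9.6091%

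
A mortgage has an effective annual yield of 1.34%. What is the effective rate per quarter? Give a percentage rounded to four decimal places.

The per-quarter rate i satisfies (1 + i)^4 = 1 + 0.0134.
i = 1.0134^(1/4) − 1 = 0.0033333 = 0.3333%.

0.3333%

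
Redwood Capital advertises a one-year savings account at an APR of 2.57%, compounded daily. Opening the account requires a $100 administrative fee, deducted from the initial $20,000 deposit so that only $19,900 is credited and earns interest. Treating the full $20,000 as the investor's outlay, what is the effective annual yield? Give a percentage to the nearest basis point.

2.09%

Value after one year: 19,900 × (1 + 0.0257/365)^365 = 19,900 × 1.026032 = $20,418.04.
Effective yield on the $20,000 outlay: 20,418.04 / 20,000 − 1 = 0.020902 = 2.09%.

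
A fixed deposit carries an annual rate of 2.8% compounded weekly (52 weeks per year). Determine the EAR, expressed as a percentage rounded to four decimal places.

EAR = (1 + 0.028/52)^52 − 1.
= (1 + 0.000538)^52 − 1 = 1.028388 − 1 = 2.8388%.

2.8388%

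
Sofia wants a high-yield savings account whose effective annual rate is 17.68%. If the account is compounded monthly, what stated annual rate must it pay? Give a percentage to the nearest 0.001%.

16.391%

(1 + r/12)^12 − 1 = 0.1768, so 1 + r/12 = 1.1768^(1/12).
r/12 = 0.013659, so r = 0.163908 = 16.391%.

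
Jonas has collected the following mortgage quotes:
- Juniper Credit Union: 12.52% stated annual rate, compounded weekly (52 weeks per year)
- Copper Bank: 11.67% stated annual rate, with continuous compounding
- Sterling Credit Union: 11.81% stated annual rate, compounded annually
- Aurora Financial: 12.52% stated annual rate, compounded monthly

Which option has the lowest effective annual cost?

Juniper Credit Union: (1 + 0.1252/52)^52 − 1 = 13.320%
Copper Bank: e^0.1167 − 1 = 12.378%
Sterling Credit Union: compounded annually, EAR = 11.810%
Aurora Financial: (1 + 0.1252/12)^12 − 1 = 13.264%
The lowest effective annual rate is Sterling Credit Union at 11.810%.

Sterling Credit Union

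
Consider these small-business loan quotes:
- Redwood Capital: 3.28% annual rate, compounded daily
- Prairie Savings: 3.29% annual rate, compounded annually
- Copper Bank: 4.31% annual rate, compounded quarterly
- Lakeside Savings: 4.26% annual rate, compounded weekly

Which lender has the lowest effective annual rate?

Prairie Savings

Redwood Capital: (1 + 0.0328/365)^365 − 1 = 3.334%
Prairie Savings: compounded annually, EAR = 3.290%
Copper Bank: (1 + 0.0431/4)^4 − 1 = 4.380%
Lakeside Savings: (1 + 0.0426/52)^52 − 1 = 4.350%
The lowest effective annual rate is Prairie Savings at 3.290%.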